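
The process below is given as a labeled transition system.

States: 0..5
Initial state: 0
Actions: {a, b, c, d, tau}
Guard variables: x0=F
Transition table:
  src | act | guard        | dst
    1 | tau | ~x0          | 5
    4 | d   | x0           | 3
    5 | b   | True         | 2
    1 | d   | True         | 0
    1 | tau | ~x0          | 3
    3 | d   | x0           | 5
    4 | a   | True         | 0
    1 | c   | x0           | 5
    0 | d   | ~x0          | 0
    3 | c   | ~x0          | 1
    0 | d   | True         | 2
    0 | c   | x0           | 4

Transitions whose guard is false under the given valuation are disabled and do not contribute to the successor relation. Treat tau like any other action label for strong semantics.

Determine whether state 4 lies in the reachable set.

Answer: UNREACHABLE

Analysis:
Guard filter leaves 8 enabled edge(s).
L0 = {0}
L1 = {2}  total {0,2}
Reachable = {0,2}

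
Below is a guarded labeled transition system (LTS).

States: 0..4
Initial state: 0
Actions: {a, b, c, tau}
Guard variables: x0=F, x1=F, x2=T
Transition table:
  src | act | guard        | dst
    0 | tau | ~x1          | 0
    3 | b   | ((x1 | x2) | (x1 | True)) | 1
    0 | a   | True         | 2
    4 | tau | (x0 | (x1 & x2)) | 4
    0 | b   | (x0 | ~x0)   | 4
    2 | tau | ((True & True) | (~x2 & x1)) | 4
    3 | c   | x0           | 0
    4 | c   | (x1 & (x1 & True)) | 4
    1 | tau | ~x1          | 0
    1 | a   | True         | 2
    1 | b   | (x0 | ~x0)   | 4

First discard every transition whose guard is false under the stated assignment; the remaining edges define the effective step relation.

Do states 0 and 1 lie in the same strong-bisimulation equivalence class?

Answer: BISIMILAR

Trace:
Refine partition for ~:
  round 0: {{0,1,2,3,4}}
  round 1: {{0,1},{2},{3},{4}}
4 equivalence class(es) (converged in 2)
0∈{0,1}, 1∈{0,1}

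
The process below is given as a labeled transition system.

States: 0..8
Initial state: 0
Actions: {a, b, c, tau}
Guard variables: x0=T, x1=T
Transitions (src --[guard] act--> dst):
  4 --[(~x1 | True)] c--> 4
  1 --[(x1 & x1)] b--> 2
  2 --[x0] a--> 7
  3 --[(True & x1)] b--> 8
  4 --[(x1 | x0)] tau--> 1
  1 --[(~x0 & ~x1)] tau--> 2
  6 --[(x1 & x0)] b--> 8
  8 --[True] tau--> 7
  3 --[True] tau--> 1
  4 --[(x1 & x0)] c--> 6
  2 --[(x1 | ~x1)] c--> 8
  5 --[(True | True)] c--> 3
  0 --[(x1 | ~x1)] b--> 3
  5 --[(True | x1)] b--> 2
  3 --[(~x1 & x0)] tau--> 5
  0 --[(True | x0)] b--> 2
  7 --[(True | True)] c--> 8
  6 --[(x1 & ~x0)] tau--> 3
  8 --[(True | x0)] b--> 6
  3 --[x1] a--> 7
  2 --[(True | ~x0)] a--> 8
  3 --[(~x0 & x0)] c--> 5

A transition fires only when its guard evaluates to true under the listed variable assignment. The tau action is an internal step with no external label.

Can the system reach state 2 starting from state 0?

After dropping false guards: 18 live edges.
L0 = {0}
L1 = {2,3}  cumulative {0,2,3}
L2 = {1,7,8}  cumulative {0,1,2,3,7,8}
L3 = {6}  cumulative {0,1,2,3,6,7,8}
R = {0,1,2,3,6,7,8}
Path to 2: b

Answer: REACHABLE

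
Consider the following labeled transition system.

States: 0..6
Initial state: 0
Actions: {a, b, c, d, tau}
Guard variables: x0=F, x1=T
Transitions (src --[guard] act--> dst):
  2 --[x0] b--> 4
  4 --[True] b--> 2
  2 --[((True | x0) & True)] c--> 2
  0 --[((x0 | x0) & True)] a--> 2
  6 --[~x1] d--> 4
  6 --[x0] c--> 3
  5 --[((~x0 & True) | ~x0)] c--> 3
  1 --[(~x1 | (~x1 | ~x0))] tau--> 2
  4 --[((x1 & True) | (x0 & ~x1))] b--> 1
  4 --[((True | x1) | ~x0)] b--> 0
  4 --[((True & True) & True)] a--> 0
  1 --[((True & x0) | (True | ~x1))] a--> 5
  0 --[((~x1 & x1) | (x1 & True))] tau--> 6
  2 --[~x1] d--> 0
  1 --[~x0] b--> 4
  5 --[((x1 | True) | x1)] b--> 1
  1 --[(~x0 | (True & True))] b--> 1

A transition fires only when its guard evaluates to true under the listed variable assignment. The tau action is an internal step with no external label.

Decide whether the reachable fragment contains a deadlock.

Answer: DEADLOCK at state 6

Trace:
R = {0,6}
  0: tau→6  [1 exit(s)]
  6: ∅  [STUCK]
Path to 6: tau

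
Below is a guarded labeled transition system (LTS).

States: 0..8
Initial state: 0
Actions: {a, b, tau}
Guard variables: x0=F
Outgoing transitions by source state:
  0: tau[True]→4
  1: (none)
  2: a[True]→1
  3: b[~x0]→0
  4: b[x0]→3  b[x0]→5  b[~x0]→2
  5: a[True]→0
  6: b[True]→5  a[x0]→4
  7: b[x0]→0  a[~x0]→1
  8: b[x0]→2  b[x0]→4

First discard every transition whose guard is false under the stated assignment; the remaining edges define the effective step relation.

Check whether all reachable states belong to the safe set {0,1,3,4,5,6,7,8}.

Allowed set {0,1,3,4,5,6,7,8}
Reachable = {0,1,2,4}
  0: safe
  1: safe
  2: VIOLATES
  4: safe
witness against invariant: tau·b → 2

Answer: INVARIANT VIOLATED at state 2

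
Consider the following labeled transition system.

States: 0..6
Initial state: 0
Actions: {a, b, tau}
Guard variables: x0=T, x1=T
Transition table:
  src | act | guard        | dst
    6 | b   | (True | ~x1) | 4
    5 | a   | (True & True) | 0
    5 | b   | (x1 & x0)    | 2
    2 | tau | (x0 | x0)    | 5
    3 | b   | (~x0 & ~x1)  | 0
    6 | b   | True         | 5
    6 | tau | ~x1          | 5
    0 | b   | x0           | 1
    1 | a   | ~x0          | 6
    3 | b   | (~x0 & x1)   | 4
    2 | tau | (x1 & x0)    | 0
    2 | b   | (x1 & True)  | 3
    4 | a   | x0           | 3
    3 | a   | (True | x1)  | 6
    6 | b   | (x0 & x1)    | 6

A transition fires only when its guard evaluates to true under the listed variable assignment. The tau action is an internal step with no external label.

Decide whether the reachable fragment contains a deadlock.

Answer: DEADLOCK at state 1

Analysis:
Reachable = {0,1}
  0: b→1  [1 out]
  1: ∅  [no exit]
trace reaching 1: b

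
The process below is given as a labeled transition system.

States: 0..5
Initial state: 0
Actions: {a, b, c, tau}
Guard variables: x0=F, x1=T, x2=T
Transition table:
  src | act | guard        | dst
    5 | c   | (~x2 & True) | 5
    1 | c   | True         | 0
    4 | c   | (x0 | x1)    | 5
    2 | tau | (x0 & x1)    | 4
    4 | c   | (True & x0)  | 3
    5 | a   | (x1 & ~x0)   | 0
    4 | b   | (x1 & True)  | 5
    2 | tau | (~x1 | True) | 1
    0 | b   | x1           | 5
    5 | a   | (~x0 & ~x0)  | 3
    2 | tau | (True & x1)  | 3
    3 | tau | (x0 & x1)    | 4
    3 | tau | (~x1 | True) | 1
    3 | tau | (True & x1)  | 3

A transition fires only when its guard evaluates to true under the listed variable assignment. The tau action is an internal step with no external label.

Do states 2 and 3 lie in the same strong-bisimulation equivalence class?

Answer: BISIMILAR

Analysis:
Compute ~ classes (split until stable):
  π0 = {{0,1,2,3,4,5}}
  π1 = {{0},{1},{2,3},{4},{5}}
5 equivalence class(es) (converged in 2)
2∈{2,3}, 3∈{2,3}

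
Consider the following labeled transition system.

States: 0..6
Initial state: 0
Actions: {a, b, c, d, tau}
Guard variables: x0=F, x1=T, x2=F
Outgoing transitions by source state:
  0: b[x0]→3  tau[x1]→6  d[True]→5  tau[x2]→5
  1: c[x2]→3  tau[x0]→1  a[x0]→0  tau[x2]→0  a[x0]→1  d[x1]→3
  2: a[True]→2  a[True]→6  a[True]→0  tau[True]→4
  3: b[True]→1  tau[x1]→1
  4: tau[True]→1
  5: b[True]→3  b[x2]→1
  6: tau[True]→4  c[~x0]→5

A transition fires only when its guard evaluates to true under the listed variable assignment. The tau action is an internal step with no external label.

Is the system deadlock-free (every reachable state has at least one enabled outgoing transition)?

Reachable = {0,1,3,4,5,6}
  0: d→5  tau→6  [2 out]
  1: d→3  [1 out]
  3: b→1  tau→1  [2 out]
  4: tau→1  [1 out]
  5: b→3  [1 out]
  6: c→5  tau→4  [2 out]

Answer: DEADLOCK-FREE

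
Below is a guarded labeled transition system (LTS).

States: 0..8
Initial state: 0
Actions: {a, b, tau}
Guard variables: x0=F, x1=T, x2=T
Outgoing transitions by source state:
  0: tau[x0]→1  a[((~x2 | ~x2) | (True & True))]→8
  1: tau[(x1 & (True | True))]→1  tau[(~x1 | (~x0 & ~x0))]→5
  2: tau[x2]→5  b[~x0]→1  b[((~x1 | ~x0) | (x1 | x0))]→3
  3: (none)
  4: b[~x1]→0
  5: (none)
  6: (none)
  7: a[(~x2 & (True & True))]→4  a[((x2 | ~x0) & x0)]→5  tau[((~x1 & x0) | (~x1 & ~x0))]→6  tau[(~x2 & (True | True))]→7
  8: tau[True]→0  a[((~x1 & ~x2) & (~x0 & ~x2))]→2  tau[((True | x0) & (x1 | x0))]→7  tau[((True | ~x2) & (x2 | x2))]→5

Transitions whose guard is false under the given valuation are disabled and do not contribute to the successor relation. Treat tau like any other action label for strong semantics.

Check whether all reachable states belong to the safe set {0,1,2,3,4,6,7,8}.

Answer: INVARIANT VIOLATED at state 5

Analysis:
Inv-set: {0,1,2,3,4,6,7,8}
Reach set: {0,5,7,8}
  0: ok
  5: VIOLATES
  7: ok
  8: ok
witness against invariant: a·tau → 5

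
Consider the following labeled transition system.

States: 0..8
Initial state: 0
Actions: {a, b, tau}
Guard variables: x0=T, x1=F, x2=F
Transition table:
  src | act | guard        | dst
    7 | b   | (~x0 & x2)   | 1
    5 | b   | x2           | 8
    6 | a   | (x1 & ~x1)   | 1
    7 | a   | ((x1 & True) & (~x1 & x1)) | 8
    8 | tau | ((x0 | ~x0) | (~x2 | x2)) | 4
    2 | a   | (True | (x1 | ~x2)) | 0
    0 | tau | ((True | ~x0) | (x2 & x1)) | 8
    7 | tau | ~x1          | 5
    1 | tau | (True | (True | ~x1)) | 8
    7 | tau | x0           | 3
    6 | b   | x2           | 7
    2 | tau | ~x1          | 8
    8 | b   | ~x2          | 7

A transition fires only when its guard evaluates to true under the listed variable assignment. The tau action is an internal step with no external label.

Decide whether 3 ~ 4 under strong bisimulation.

Bisimulation quotient by refinement:
  π0 = {{0,1,2,3,4,5,6,7,8}}
  π1 = {{0,1,7},{2},{3,4,5,6},{8}}
  π2 = {{0,1},{2},{3,4,5,6},{7},{8}}
5 equivalence class(es) (converged in 3)
3∈{3,4,5,6}, 4∈{3,4,5,6}

Answer: BISIMILAR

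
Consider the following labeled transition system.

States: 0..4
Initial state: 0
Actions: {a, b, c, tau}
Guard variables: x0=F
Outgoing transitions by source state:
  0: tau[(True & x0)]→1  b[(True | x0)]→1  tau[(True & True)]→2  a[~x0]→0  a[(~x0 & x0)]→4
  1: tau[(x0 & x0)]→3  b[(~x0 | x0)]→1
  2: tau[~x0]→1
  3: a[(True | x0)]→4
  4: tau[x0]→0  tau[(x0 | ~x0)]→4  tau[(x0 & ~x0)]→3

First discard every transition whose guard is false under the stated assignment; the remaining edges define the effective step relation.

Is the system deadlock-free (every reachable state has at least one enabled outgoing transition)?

R = {0,1,2}
  0: a→0  b→1  tau→2  [deg 3]
  1: b→1  [deg 1]
  2: tau→1  [deg 1]

Answer: DEADLOCK-FREE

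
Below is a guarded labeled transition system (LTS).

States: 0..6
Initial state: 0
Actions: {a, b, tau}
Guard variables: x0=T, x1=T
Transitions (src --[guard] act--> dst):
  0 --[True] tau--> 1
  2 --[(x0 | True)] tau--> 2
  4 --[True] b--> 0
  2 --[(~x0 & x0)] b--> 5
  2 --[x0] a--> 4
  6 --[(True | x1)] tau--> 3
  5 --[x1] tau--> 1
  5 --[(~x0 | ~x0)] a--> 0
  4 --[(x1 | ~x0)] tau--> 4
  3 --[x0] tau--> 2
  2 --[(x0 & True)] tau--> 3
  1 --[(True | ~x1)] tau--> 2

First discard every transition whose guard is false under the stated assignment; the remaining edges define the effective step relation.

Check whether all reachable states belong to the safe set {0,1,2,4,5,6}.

Answer: INVARIANT VIOLATED at state 3

Working:
Allowed set {0,1,2,4,5,6}
R = {0,1,2,3,4}
  0: safe
  1: safe
  2: safe
  3: ✗ unsafe
  4: safe
witness against invariant: tau·tau·tau → 3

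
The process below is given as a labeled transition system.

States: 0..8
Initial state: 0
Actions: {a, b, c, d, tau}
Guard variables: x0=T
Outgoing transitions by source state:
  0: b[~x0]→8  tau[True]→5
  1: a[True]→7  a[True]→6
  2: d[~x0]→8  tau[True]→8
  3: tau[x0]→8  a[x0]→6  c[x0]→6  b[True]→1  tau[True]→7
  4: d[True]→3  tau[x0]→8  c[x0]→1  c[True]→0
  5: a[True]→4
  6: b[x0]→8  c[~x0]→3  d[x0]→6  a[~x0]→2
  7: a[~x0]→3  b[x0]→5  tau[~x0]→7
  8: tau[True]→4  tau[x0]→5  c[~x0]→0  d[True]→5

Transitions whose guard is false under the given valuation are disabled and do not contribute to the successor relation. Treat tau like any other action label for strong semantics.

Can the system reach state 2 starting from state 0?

20 transition(s) survive guard evaluation.
depth 0: {0}
depth 1: {5}  total {0,5}
depth 2: {4}  total {0,4,5}
depth 3: {1,3,8}  total {0,1,3,4,5,8}
depth 4: {6,7}  total {0,1,3,4,5,6,7,8}
Reach set: {0,1,3,4,5,6,7,8}

Answer: UNREACHABLE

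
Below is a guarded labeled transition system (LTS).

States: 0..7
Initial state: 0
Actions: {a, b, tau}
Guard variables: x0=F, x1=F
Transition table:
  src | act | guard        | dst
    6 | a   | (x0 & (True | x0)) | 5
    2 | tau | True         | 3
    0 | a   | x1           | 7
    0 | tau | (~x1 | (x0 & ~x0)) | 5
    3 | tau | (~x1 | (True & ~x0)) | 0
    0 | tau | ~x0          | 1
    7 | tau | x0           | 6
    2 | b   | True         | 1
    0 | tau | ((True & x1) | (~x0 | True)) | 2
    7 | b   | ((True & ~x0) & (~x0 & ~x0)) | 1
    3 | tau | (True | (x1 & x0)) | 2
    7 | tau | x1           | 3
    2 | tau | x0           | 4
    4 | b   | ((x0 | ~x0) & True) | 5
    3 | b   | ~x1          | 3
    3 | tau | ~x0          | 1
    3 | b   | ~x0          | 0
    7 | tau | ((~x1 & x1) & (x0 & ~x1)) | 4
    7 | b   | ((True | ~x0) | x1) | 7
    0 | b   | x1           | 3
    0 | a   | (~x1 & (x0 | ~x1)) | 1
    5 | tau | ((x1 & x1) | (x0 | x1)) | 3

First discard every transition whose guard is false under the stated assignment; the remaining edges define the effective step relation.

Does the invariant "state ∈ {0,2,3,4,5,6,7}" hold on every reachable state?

Inv-set: {0,2,3,4,5,6,7}
R = {0,1,2,3,5}
  0: safe
  1: VIOLATES
  2: safe
  3: safe
  5: safe
witness against invariant: tau → 1

Answer: INVARIANT VIOLATED at state 1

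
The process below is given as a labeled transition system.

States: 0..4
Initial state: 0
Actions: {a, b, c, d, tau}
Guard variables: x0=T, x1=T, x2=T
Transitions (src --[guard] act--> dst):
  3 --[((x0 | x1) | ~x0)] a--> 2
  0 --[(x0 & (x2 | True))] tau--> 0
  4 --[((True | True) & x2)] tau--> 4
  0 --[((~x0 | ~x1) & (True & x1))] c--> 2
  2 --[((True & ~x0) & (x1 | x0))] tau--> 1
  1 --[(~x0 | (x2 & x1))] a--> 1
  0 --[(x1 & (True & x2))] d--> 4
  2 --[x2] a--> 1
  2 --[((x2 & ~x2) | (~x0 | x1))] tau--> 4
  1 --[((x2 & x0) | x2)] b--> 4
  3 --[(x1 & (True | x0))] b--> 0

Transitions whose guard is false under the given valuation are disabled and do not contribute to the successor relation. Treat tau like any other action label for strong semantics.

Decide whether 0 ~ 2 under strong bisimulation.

Answer: NOT BISIMILAR

Working:
Compute ~ classes (split until stable):
  P[0] = {{0,1,2,3,4}}
  P[1] = {{0},{1,3},{2},{4}}
  P[2] = {{0},{1},{2},{3},{4}}
Fixed point at round 3; 5 class(es).
class of 0: {0}; class of 2: {2}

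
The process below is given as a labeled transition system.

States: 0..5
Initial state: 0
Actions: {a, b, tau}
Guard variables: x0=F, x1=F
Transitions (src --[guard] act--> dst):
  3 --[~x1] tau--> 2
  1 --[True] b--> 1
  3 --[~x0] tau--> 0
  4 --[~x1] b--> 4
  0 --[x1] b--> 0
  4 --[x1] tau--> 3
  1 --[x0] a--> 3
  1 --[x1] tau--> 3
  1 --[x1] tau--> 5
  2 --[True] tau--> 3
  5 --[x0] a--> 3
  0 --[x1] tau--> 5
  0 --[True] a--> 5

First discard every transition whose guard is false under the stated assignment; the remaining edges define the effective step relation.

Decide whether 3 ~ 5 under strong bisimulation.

Refine partition for ~:
  P[0] = {{0,1,2,3,4,5}}
  P[1] = {{0},{1,4},{2,3},{5}}
  P[2] = {{0},{1,4},{2},{3},{5}}
stable after 3 split(s): 5 block(s)
[3]={3}  [5]={5}

Answer: NOT BISIMILAR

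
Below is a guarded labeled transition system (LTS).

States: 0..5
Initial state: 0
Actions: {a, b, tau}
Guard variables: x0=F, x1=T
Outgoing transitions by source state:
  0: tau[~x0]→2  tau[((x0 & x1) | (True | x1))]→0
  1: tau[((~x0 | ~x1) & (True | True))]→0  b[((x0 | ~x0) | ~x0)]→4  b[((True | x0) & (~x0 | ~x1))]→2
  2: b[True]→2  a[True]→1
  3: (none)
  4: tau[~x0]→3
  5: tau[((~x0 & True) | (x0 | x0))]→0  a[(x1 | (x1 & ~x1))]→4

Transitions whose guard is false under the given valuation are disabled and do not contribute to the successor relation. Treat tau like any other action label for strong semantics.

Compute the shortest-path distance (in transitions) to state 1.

Layered search for 1:
  depth 0: {0}
  depth 1: {2}
  depth 2: {1}
depth(1)=2, e.g. tau·a

Answer: 2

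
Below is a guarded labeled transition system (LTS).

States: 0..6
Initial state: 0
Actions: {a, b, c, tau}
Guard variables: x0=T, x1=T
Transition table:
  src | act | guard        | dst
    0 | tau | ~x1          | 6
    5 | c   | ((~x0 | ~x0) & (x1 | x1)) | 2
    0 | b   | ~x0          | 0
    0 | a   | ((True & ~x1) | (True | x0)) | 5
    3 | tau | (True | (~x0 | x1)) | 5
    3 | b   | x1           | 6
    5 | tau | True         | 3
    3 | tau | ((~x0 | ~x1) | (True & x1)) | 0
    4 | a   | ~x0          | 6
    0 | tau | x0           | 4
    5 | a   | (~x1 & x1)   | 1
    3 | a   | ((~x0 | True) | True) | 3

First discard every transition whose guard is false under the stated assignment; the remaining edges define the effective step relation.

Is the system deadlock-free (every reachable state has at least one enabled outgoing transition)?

Answer: DEADLOCK at state 4

Trace:
R = {0,3,4,5,6}
  0: a→5  tau→4  [2 exit(s)]
  3: a→3  b→6  tau→0  tau→5  [4 exit(s)]
  4: ∅  [STUCK]
  5: tau→3  [1 exit(s)]
  6: ∅  [STUCK]
witness 4: tau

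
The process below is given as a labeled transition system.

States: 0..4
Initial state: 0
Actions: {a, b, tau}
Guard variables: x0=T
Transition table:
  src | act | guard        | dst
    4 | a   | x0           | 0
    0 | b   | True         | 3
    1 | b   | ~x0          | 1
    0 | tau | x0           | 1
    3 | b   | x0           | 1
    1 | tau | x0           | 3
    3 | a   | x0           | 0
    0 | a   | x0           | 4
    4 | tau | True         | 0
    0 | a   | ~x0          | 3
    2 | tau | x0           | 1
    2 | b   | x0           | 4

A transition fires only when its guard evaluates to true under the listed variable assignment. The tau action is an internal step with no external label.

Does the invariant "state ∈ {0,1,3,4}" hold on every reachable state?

Answer: INVARIANT HOLDS

Working:
Allowed set {0,1,3,4}
Reachable = {0,1,3,4}
  0: ok
  1: ok
  3: ok
  4: ok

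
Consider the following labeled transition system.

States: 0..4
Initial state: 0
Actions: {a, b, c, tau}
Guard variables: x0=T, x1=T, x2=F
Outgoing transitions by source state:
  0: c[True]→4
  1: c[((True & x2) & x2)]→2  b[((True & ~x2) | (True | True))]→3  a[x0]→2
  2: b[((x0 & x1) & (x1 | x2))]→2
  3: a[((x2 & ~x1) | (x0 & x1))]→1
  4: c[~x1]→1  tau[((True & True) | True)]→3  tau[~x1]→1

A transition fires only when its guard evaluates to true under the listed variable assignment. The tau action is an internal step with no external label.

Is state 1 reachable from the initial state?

After dropping false guards: 6 live edges.
L0 = {0}
L1 = {4}  total {0,4}
L2 = {3}  total {0,3,4}
L3 = {1}  total {0,1,3,4}
L4 = {2}  total {0,1,2,3,4}
Reachable = {0,1,2,3,4}
Path to 1: c·tau·a

Answer: REACHABLE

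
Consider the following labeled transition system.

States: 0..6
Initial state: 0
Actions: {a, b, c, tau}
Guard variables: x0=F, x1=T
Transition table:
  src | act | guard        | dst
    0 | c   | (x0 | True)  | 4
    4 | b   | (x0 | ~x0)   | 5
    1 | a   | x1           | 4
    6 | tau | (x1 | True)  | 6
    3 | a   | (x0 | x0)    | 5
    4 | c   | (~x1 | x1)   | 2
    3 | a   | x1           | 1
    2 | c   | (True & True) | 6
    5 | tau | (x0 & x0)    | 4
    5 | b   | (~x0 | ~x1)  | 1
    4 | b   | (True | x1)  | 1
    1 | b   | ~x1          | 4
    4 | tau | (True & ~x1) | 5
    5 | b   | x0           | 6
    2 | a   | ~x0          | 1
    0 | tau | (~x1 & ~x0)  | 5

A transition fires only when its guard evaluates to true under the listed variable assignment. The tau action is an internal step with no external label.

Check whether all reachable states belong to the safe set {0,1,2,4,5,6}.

Answer: INVARIANT HOLDS

Analysis:
Safe = {0,1,2,4,5,6}
R = {0,1,2,4,5,6}
  0: safe
  1: safe
  2: safe
  4: safe
  5: safe
  6: safe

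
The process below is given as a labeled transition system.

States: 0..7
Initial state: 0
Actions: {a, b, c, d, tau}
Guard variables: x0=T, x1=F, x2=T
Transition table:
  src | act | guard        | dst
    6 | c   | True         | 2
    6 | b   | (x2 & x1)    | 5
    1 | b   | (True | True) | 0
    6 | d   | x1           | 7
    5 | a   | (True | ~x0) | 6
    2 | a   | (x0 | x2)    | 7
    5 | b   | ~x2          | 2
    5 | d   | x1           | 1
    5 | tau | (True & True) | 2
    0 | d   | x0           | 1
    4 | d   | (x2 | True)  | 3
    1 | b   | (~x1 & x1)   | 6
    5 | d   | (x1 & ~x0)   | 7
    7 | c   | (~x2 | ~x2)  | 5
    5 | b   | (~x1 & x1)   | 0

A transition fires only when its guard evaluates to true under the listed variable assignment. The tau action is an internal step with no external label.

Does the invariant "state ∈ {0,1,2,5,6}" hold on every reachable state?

Safe = {0,1,2,5,6}
R = {0,1}
  0: ✓
  1: ✓

Answer: INVARIANT HOLDS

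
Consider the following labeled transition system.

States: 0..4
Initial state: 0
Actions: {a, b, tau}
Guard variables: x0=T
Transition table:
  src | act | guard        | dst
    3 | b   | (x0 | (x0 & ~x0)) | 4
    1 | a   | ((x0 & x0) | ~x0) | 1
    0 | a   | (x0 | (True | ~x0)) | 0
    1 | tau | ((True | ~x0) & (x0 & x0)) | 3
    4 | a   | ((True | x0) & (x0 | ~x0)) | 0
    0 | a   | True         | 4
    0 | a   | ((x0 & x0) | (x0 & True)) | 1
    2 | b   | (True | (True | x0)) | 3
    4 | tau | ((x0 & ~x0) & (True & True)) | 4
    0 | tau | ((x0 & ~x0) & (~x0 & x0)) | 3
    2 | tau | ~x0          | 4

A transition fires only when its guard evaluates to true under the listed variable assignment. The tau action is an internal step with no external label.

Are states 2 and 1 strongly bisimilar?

Compute ~ classes (split until stable):
  π0 = {{0,1,2,3,4}}
  π1 = {{0,4},{1},{2,3}}
  π2 = {{0},{1},{2},{3},{4}}
Fixed point at round 3; 5 class(es).
[2]={2}  [1]={1}

Answer: NOT BISIMILAR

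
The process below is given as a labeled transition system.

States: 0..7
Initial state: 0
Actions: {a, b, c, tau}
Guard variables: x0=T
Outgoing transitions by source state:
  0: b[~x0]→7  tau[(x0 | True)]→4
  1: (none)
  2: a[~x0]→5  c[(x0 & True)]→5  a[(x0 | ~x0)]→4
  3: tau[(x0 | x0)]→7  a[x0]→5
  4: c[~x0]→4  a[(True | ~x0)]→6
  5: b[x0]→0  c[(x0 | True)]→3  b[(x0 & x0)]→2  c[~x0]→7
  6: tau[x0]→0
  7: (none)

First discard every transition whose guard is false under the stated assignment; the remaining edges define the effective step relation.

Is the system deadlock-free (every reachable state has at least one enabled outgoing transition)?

R = {0,4,6}
  0: tau→4  [1 exit(s)]
  4: a→6  [1 exit(s)]
  6: tau→0  [1 exit(s)]

Answer: DEADLOCK-FREE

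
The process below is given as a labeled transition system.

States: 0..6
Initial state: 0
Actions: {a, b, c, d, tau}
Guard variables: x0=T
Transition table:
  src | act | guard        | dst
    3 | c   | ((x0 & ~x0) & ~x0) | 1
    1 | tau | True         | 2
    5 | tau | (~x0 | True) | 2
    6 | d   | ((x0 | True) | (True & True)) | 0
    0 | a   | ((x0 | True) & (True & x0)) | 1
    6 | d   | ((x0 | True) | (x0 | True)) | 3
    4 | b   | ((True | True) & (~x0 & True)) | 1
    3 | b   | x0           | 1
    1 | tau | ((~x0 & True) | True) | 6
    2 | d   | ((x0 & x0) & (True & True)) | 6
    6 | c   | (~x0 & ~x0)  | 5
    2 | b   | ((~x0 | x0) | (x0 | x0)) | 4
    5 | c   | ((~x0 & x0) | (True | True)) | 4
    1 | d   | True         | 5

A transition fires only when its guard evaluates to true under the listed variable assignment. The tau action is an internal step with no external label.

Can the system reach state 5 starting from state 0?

After dropping false guards: 11 live edges.
Layer 0: {0}
Layer 1: {1}  cumulative {0,1}
Layer 2: {2,5,6}  cumulative {0,1,2,5,6}
Layer 3: {3,4}  cumulative {0,1,2,3,4,5,6}
Reachable = {0,1,2,3,4,5,6}
Path to 5: a·d

Answer: REACHABLE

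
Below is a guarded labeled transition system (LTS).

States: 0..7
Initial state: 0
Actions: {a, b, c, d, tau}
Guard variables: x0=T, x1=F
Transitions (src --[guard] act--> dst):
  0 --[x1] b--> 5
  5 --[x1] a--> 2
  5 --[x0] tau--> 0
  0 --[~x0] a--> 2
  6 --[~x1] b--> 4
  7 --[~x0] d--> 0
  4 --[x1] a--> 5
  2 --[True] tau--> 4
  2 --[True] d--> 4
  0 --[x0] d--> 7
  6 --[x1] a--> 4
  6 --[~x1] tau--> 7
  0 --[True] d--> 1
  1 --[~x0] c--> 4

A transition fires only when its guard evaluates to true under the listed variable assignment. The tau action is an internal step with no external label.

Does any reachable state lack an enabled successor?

Answer: DEADLOCK at state 1

Analysis:
Reach set: {0,1,7}
  0: d→1  d→7  [2 exit(s)]
  1: ∅  [deadlock]
  7: ∅  [deadlock]
witness 1: d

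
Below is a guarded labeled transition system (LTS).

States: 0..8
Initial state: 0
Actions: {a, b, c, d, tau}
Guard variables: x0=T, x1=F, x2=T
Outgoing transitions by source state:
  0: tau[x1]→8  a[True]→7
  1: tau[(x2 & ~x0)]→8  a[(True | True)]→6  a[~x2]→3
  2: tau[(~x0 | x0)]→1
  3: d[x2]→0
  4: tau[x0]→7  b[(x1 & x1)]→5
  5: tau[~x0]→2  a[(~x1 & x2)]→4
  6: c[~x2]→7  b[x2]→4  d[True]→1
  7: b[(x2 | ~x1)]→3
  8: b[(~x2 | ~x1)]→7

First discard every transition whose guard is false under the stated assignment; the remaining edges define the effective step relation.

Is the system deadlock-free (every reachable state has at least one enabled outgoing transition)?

Reach set: {0,3,7}
  0: a→7  [1 out]
  3: d→0  [1 out]
  7: b→3  [1 out]

Answer: DEADLOCK-FREE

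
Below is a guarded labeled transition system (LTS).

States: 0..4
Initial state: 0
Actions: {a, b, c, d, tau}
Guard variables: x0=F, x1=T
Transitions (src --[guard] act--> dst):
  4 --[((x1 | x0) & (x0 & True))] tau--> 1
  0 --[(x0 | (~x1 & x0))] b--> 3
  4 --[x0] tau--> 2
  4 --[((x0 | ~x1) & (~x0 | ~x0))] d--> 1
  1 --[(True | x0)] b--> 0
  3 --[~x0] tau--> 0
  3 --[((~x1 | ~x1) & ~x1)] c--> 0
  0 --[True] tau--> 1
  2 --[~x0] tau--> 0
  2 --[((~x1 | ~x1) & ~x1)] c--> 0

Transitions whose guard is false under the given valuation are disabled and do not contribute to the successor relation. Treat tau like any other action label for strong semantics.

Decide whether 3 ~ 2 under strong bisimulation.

Answer: BISIMILAR

Working:
Refine partition for ~:
  P[0] = {{0,1,2,3,4}}
  P[1] = {{0,2,3},{1},{4}}
  P[2] = {{0},{1},{2,3},{4}}
4 equivalence class(es) (converged in 3)
3∈{2,3}, 2∈{2,3}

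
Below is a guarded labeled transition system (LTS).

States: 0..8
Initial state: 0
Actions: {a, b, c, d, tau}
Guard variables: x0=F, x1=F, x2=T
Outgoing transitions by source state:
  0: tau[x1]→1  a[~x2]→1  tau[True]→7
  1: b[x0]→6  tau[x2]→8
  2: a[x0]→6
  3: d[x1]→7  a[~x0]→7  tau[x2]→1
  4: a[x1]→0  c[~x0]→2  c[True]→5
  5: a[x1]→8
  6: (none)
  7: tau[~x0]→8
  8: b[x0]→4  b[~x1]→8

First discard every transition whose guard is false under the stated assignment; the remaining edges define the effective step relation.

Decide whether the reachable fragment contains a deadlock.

Answer: DEADLOCK-FREE

Analysis:
Reach set: {0,7,8}
  0: tau→7  [deg 1]
  7: tau→8  [deg 1]
  8: b→8  [deg 1]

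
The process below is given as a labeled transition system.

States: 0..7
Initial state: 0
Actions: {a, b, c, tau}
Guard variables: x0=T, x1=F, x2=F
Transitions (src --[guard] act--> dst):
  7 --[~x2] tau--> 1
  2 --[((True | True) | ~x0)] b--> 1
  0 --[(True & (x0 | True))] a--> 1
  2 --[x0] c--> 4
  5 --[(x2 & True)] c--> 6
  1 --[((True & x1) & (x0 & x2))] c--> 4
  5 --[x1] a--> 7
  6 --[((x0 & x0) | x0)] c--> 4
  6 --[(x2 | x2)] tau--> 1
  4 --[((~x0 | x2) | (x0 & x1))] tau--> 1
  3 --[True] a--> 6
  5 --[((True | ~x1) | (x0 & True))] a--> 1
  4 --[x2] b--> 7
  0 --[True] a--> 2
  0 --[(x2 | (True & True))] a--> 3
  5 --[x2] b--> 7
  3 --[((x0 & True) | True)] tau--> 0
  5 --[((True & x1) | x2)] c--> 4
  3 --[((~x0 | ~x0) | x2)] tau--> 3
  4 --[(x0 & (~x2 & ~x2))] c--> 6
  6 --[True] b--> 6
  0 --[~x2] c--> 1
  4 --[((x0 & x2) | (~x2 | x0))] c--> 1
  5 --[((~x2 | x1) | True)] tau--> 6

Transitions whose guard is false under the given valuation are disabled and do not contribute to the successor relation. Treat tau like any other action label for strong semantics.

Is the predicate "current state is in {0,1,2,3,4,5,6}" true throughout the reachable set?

Answer: INVARIANT HOLDS

Analysis:
Safe = {0,1,2,3,4,5,6}
Reach set: {0,1,2,3,4,6}
  0: safe
  1: safe
  2: safe
  3: safe
  4: safe
  6: safe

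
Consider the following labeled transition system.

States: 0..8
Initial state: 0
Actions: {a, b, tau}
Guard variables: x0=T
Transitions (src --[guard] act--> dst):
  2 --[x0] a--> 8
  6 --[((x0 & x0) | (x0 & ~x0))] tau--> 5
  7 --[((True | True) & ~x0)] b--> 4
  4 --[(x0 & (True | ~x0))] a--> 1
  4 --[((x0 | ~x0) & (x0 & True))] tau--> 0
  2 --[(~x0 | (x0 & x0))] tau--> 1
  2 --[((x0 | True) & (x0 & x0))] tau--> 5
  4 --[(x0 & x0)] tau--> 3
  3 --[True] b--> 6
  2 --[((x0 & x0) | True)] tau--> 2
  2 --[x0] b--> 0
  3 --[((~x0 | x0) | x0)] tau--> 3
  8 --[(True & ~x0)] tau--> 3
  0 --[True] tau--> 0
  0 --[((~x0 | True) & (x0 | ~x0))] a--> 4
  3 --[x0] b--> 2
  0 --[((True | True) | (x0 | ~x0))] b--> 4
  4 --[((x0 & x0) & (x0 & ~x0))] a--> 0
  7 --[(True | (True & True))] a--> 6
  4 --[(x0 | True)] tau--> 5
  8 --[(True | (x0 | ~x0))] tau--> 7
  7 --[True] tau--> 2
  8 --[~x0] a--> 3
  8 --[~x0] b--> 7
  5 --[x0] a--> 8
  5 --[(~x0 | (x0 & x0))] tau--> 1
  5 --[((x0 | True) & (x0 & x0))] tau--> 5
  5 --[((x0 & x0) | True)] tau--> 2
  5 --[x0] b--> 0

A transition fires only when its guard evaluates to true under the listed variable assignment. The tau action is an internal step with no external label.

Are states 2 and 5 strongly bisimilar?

Compute ~ classes (split until stable):
  π0 = {{0,1,2,3,4,5,6,7,8}}
  π1 = {{0,2,5},{1},{3},{4,7},{6,8}}
  π2 = {{0},{1},{2,5},{3},{4},{6},{7},{8}}
stable after 3 split(s): 8 block(s)
class of 2: {2,5}; class of 5: {2,5}

Answer: BISIMILAR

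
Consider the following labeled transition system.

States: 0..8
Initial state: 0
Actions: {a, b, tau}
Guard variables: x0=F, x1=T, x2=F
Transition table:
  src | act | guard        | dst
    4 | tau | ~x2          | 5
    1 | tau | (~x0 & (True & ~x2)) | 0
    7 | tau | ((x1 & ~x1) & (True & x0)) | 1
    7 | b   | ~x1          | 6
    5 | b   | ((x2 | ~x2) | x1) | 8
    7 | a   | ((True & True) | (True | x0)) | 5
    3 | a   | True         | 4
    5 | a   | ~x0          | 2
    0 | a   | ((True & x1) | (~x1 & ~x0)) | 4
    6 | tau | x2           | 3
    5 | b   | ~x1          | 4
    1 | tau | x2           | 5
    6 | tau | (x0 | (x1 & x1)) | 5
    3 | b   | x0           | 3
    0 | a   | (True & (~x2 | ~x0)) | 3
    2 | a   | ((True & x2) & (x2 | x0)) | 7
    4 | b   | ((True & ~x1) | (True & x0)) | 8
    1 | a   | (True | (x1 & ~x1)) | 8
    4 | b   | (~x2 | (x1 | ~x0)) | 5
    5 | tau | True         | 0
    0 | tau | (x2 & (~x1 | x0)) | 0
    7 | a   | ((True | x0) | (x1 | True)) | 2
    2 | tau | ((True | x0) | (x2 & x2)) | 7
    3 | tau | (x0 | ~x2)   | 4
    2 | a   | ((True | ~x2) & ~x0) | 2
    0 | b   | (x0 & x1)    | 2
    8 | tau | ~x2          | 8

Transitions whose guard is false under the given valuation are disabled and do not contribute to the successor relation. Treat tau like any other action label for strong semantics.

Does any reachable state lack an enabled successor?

R = {0,2,3,4,5,7,8}
  0: a→3  a→4  [deg 2]
  2: a→2  tau→7  [deg 2]
  3: a→4  tau→4  [deg 2]
  4: b→5  tau→5  [deg 2]
  5: a→2  b→8  tau→0  [deg 3]
  7: a→2  a→5  [deg 2]
  8: tau→8  [deg 1]

Answer: DEADLOCK-FREE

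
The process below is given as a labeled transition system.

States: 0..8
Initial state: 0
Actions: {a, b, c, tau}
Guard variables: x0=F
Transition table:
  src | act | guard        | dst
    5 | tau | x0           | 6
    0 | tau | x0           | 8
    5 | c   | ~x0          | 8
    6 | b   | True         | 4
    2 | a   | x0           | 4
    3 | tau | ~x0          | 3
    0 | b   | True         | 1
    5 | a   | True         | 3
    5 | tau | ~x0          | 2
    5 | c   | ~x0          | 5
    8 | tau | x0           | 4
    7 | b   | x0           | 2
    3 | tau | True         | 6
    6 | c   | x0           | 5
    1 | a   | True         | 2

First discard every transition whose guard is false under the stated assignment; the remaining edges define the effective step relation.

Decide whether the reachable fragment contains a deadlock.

Reach set: {0,1,2}
  0: b→1  [1 exit(s)]
  1: a→2  [1 exit(s)]
  2: ∅  [no exit]
witness 2: b·a

Answer: DEADLOCK at state 2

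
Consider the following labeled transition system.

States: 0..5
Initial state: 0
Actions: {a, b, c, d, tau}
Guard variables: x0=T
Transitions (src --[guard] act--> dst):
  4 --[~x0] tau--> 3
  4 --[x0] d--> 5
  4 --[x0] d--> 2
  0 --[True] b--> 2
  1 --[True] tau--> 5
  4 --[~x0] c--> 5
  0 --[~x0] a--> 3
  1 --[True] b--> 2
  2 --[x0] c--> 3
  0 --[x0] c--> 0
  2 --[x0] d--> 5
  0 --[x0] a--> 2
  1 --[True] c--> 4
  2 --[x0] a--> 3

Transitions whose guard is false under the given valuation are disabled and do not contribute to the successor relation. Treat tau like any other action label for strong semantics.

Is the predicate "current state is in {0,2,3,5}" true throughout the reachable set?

Safe = {0,2,3,5}
R = {0,2,3,5}
  0: safe
  2: safe
  3: safe
  5: safe

Answer: INVARIANT HOLDS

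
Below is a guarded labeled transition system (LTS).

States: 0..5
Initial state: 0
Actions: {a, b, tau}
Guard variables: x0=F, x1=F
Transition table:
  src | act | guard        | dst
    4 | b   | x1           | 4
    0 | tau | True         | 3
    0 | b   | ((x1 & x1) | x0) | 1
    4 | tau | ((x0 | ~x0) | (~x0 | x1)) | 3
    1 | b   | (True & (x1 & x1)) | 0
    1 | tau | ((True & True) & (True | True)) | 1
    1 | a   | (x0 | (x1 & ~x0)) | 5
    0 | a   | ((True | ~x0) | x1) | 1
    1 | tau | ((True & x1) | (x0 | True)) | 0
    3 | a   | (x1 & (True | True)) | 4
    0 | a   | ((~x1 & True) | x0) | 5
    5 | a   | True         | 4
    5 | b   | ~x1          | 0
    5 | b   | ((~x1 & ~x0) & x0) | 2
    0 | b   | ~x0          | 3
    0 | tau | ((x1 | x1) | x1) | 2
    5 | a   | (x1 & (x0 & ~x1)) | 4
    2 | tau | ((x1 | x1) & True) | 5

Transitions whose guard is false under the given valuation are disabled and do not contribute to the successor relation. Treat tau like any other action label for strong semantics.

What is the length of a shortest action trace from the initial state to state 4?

Layered search for 4:
  Layer 0: {0}
  Layer 1: {1,3,5}
  Layer 2: {4}
depth(4)=2, e.g. a·a

Answer: 2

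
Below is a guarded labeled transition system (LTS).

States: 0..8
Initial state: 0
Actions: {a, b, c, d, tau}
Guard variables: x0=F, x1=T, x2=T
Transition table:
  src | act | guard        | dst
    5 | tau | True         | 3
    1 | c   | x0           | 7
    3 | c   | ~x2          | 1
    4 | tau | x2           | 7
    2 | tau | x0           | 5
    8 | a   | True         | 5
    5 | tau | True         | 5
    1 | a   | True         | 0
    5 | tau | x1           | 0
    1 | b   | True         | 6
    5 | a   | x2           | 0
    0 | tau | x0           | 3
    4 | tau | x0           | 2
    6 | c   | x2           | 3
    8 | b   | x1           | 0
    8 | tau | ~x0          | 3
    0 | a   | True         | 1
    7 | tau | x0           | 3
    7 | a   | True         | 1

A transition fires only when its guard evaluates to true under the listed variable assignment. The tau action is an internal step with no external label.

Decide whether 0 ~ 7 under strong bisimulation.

Refine partition for ~:
  P[0] = {{0,1,2,3,4,5,6,7,8}}
  P[1] = {{0,7},{1},{2,3},{4},{5},{6},{8}}
Fixed point at round 2; 7 class(es).
[0]={0,7}  [7]={0,7}

Answer: BISIMILAR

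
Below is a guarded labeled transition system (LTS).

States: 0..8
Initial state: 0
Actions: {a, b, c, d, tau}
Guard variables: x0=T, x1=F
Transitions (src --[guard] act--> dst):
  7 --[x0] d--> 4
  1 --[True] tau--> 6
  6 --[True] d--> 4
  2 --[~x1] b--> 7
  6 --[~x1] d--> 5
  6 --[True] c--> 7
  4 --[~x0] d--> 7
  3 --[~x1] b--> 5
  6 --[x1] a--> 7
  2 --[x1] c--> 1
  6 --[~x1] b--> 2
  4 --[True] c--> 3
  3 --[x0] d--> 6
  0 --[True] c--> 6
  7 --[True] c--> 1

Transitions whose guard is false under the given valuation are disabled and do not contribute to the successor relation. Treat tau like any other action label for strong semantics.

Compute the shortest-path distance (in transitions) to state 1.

Layered search for 1:
  L0 = {0}
  L1 = {6}
  L2 = {2,4,5,7}
  L3 = {1,3}
depth(1)=3, e.g. c·c·c

Answer: 3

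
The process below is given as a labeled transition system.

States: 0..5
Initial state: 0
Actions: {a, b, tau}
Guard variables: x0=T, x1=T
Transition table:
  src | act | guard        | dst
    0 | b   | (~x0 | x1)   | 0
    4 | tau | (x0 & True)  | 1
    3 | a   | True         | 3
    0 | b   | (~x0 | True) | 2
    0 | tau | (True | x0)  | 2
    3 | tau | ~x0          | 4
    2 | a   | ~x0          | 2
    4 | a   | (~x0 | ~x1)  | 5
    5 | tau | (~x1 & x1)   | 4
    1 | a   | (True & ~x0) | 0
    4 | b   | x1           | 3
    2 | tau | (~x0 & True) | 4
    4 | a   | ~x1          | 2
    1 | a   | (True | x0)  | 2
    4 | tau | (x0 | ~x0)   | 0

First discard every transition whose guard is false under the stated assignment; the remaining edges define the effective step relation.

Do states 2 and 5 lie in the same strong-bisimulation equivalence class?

Answer: BISIMILAR

Trace:
Bisimulation quotient by refinement:
  round 0: {{0,1,2,3,4,5}}
  round 1: {{0,4},{1,3},{2,5}}
  round 2: {{0},{1},{2,5},{3},{4}}
5 equivalence class(es) (converged in 3)
[2]={2,5}  [5]={2,5}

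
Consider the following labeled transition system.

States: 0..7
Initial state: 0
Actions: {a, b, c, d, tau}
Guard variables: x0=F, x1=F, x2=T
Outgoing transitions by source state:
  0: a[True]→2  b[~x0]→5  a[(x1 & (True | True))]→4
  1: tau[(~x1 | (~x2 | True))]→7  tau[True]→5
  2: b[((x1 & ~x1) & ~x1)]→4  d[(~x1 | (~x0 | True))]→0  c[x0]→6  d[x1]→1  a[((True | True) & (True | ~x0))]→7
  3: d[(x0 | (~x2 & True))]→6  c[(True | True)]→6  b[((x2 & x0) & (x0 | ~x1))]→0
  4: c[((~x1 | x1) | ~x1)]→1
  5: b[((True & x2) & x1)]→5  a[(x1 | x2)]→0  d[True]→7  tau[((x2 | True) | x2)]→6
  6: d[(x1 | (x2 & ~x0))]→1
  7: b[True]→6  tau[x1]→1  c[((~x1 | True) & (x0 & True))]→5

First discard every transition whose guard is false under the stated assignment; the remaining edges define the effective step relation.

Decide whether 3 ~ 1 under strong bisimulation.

Answer: NOT BISIMILAR

Working:
Compute ~ classes (split until stable):
  π0 = {{0,1,2,3,4,5,6,7}}
  π1 = {{0},{1},{2},{3,4},{5},{6},{7}}
  π2 = {{0},{1},{2},{3},{4},{5},{6},{7}}
8 equivalence class(es) (converged in 3)
[3]={3}  [1]={1}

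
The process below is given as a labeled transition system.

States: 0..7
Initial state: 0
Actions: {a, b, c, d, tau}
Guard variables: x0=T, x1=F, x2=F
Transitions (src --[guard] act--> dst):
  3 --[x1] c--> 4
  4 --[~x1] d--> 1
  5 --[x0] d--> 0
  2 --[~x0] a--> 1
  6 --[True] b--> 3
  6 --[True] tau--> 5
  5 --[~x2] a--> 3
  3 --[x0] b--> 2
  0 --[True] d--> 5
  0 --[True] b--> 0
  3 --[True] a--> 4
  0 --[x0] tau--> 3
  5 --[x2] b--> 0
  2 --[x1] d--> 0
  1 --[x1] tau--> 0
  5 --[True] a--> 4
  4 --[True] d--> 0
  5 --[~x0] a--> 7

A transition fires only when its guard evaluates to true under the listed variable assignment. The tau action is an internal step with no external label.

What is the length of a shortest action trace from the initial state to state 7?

BFS to 7:
  L0 = {0}
  L1 = {3,5}
  L2 = {2,4}
  L3 = {1}
7 never appears.

Answer: UNREACHABLE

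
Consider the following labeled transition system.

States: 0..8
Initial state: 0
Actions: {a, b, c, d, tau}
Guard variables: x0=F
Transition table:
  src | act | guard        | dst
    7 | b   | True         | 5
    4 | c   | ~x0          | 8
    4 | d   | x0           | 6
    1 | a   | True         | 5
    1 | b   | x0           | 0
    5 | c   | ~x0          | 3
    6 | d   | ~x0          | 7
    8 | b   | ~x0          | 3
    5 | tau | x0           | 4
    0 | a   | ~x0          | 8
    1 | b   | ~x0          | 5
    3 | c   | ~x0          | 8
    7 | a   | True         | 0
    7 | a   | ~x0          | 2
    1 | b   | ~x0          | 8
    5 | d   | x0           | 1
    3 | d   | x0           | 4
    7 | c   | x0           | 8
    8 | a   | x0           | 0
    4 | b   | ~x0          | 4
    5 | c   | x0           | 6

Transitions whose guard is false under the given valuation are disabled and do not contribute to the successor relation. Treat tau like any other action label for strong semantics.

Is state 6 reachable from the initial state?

Guard filter leaves 13 enabled edge(s).
depth 0: {0}
depth 1: {8}  cumulative {0,8}
depth 2: {3}  cumulative {0,3,8}
Reachable = {0,3,8}

Answer: UNREACHABLE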